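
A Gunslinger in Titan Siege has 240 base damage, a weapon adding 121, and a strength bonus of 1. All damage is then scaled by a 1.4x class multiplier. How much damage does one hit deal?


Sum base + weapon + str = 240 + 121 + 1 = 362
Multiply by 1.4:
362 * 1.4 = 506.8

506.8 damage


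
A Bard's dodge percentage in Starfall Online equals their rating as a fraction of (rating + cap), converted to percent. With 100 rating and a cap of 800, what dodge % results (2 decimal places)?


dodge% = 100 / (100 + 800) * 100
= 100 / 900 * 100
= 0.111111 * 100
= 11.11%

11.11%


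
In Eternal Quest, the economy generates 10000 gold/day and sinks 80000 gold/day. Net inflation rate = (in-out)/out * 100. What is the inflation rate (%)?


Net gold = 10000 - 80000 = -70000
Inflation rate = net / sunk * 100 = -70000 / 80000 * 100
= -0.875 * 100
= -87.50%

-87.50%


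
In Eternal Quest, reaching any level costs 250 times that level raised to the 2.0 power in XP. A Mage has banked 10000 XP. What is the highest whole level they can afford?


XP = 250 * level^2.0, so level = (XP / 250)^(1/2.0)
= (10000 / 250)^(1/2.0)
= 40.0^0.5
= 6.3246
Floor: level = 6

level 6


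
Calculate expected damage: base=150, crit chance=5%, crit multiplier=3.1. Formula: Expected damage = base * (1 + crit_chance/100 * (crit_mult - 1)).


E[dmg] = base * (1 + crit_chance * (crit_mult - 1))
cc as decimal = 5/100 = 0.05
cm - 1 = 3.1 - 1 = 2.1
Bonus factor = 0.05 * 2.1 = 0.105
Total multiplier = 1 + 0.105 = 1.105
Expected damage = 150 * 1.105 = 165.75

165.75 damage


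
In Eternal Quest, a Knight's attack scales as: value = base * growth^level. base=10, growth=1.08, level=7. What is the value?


value = base * growth^level
= 10 * 1.08^7
= 10 * 1.713824
= 17.14

17.14 attack


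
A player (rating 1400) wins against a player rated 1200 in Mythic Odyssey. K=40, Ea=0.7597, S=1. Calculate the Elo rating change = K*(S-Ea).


Elo update: delta = K * (S - Ea), where S = 1 (wins)
S - Ea = 1 - 0.7597 = 0.2403
Rating change = 40 * 0.2403
= 9.61

9.61 rating points


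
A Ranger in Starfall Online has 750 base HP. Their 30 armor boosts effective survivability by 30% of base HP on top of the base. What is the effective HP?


EHP = 750 * (1 + 30/100)
= 750 * (1 + 0.3)
= 750 * 1.3
= 975.0

975.0 EHP


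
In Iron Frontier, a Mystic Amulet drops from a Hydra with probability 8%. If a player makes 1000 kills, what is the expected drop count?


Expected drops = kills * (drop_rate / 100)
= 1000 * (8 / 100)
= 1000 * 0.08
= 80.0

80.0 drops


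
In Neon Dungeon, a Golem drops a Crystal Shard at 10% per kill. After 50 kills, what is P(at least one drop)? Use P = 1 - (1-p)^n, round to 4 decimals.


P(at least one) = 1 - P(none) = 1 - (1-p)^n
p = 10/100 = 0.1
1 - p = 0.9
(1 - p)^50 = 0.9^50 = 0.005154
P(at least one) = 1 - 0.005154 = 0.9948

0.9948


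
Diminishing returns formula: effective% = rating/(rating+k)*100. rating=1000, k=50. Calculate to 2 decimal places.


effective% = rating / (rating + k) * 100
= 1000 / (1000 + 50) * 100
= 1000 / 1050 * 100
= 0.952381 * 100
= 95.24%

95.24%


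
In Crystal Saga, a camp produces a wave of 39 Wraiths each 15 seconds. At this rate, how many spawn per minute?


Spawns per minute = count * (60 / interval)
= 39 * (60 / 15)
= 39 * 4.0
= 156.0

156.0 per minute


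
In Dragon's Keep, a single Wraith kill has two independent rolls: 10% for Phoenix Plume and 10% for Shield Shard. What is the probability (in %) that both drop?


For independent events, P(both) = P(A) * P(B)
= 10% * 10%
= 100 / 100 %
= 1.0%

1.0%


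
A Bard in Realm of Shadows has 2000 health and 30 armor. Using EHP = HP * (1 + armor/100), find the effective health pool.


EHP = 2000 * (1 + 30/100)
= 2000 * (1 + 0.3)
= 2000 * 1.3
= 2600.0

2600.0 EHP


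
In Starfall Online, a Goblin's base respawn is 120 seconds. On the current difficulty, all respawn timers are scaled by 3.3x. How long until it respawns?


Respawn time = base * multiplier
= 120 * 3.3
= 396.0 seconds

396.0 seconds


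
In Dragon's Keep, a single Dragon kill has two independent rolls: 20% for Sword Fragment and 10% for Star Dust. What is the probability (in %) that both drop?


For independent events, P(both) = P(A) * P(B)
= 20% * 10%
= 200 / 100 %
= 2.0%

2.0%


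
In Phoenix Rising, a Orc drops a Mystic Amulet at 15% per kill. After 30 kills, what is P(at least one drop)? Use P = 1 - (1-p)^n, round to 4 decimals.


P(at least one) = 1 - P(none) = 1 - (1-p)^n
p = 15/100 = 0.15
1 - p = 0.85
(1 - p)^30 = 0.85^30 = 0.007631
P(at least one) = 1 - 0.007631 = 0.9924

0.9924


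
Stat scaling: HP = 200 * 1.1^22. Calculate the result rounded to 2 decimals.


value = base * growth^level
= 200 * 1.1^22
= 200 * 8.1402749
= 1628.05

1628.05 HP


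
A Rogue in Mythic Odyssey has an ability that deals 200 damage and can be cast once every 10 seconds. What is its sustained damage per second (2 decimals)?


DPS = damage / cooldown
= 200 / 10
= 20.00

20.00 DPS


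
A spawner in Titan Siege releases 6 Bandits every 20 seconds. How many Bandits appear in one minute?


Spawns per minute = count * (60 / interval)
= 6 * (60 / 20)
= 6 * 3.0
= 18.0

18.0 per minute


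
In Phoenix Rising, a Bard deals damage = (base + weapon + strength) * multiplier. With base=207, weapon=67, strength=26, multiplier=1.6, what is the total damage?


Sum base + weapon + str = 207 + 67 + 26 = 300
Multiply by 1.6:
300 * 1.6 = 480.0

480.0 damage


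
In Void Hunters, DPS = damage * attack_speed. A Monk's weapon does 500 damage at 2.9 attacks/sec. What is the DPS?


DPS = damage * attack_speed
= 500 * 2.9
= 1450.0

1450.0 DPS


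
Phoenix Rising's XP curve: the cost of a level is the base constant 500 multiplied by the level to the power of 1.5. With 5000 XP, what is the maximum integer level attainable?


XP = 500 * level^1.5, so level = (XP / 500)^(1/1.5)
= (5000 / 500)^(1/1.5)
= 10.0^0.6667
= 4.6416
Floor: level = 4

level 4


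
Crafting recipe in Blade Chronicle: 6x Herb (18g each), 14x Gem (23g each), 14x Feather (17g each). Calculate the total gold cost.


Cost breakdown:
  Herb: 6 * 18 = 108
  Gem: 14 * 23 = 322
  Feather: 14 * 17 = 238
Total = 108 + 322 + 238 = 668

668 gold


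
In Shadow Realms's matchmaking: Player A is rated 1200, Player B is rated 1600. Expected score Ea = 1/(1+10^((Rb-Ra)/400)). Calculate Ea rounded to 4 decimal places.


Elo expected score: Ea = 1/(1 + 10^((Rb-Ra)/400))
Rb - Ra = 1600 - 1200 = 400
(Rb-Ra)/400 = 400/400 = 1.0
10^1.0 = 10.0
Ea = 1/(1 + 10.0) = 1/11.0 = 0.0909

0.0909


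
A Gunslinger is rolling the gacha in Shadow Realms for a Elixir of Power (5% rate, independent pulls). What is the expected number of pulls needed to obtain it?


Expected pulls for a geometric distribution = 1/p = 100 / rate%
= 100 / 5
= 20.0

20.0 pulls


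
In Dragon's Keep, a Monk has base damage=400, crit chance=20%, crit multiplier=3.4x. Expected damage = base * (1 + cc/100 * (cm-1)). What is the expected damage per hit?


E[dmg] = base * (1 + crit_chance * (crit_mult - 1))
cc as decimal = 20/100 = 0.2
cm - 1 = 3.4 - 1 = 2.4
Bonus factor = 0.2 * 2.4 = 0.48
Total multiplier = 1 + 0.48 = 1.48
Expected damage = 400 * 1.48 = 592.00

592.00 damage


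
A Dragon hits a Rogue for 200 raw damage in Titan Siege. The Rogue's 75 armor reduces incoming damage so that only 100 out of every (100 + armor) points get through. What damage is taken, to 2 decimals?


actual = 200 * 100 / (100 + 75)
= 200 * 100 / 175
= 20000 / 175
= 114.29

114.29 damage


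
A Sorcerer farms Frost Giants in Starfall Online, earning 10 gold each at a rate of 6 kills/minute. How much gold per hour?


Gold per minute = 10 * 6 = 60
Gold per hour = 60 * 60 = 3600

3600 gold/hour


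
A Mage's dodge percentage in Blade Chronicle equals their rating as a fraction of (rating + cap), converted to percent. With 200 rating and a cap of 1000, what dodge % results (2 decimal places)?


dodge% = 200 / (200 + 1000) * 100
= 200 / 1200 * 100
= 0.166667 * 100
= 16.67%

16.67%


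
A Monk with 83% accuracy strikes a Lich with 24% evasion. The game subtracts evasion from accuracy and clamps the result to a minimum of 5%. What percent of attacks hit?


accuracy - evasion = 83 - 24 = 59
Apply floor: max(59, 5) = 59
Hit chance = 59%

59%


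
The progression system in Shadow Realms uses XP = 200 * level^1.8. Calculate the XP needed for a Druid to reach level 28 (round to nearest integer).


XP = 200 * level^1.8
Substitute level = 28:
XP = 200 * 28^1.8
= 200 * 402.6099
= 80522

80522 XP


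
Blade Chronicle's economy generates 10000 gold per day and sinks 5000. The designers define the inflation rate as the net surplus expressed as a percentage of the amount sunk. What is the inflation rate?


Net gold = 10000 - 5000 = 5000
Inflation rate = net / sunk * 100 = 5000 / 5000 * 100
= 1.0 * 100
= 100.00%

100.00%


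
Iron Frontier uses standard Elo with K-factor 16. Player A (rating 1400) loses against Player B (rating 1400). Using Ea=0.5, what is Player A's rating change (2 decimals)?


Elo update: delta = K * (S - Ea), where S = 0 (loses)
S - Ea = 0 - 0.5 = -0.5
Rating change = 16 * -0.5
= -8.00

-8.00 rating points


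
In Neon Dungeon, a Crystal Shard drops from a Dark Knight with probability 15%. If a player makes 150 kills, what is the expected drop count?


Expected drops = kills * (drop_rate / 100)
= 150 * (15 / 100)
= 150 * 0.15
= 22.5

22.5 drops


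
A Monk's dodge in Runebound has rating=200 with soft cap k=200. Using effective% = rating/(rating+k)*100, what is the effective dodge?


effective% = rating / (rating + k) * 100
= 200 / (200 + 200) * 100
= 200 / 400 * 100
= 0.5 * 100
= 50.00%

50.00%


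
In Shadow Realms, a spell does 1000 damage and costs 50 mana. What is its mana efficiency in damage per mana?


Efficiency = damage / mana
= 1000 / 50
= 20.00

20.00 dmg/mana


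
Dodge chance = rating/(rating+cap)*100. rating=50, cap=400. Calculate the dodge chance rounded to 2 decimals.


dodge% = 50 / (50 + 400) * 100
= 50 / 450 * 100
= 0.111111 * 100
= 11.11%

11.11%


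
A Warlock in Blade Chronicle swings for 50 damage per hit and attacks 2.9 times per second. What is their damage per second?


DPS = damage * attack_speed
= 50 * 2.9
= 145.0

145.0 DPS


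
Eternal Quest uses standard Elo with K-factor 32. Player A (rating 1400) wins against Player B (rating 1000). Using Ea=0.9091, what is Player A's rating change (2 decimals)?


Elo update: delta = K * (S - Ea), where S = 1 (wins)
S - Ea = 1 - 0.9091 = 0.0909
Rating change = 32 * 0.0909
= 2.91

2.91 rating points


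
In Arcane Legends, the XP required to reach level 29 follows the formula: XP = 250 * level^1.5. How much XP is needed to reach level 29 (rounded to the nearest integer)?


XP = 250 * level^1.5
Substitute level = 29:
XP = 250 * 29^1.5
= 250 * 156.1698
= 39042

39042 XP


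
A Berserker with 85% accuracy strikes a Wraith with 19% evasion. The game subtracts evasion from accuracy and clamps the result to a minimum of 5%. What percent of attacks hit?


accuracy - evasion = 85 - 19 = 66
Apply floor: max(66, 5) = 66
Hit chance = 66%

66%


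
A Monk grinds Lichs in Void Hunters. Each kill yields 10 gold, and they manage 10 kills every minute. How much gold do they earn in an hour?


Gold per minute = 10 * 10 = 100
Gold per hour = 100 * 60 = 6000

6000 gold/hour


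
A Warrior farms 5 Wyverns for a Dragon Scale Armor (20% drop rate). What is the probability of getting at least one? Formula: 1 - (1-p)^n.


P(at least one) = 1 - P(none) = 1 - (1-p)^n
p = 20/100 = 0.2
1 - p = 0.8
(1 - p)^5 = 0.8^5 = 0.327680
P(at least one) = 1 - 0.327680 = 0.6723

0.6723


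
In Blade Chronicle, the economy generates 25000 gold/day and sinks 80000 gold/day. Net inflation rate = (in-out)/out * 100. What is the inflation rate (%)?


Net gold = 25000 - 80000 = -55000
Inflation rate = net / sunk * 100 = -55000 / 80000 * 100
= -0.6875 * 100
= -68.75%

-68.75%


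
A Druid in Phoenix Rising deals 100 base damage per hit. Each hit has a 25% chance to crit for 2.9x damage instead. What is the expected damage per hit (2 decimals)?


E[dmg] = base * (1 + crit_chance * (crit_mult - 1))
cc as decimal = 25/100 = 0.25
cm - 1 = 2.9 - 1 = 1.9
Bonus factor = 0.25 * 1.9 = 0.475
Total multiplier = 1 + 0.475 = 1.475
Expected damage = 100 * 1.475 = 147.50

147.50 damage


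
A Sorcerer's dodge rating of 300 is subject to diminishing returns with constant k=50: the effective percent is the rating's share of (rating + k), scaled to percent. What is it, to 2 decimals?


effective% = rating / (rating + k) * 100
= 300 / (300 + 50) * 100
= 300 / 350 * 100
= 0.857143 * 100
= 85.71%

85.71%


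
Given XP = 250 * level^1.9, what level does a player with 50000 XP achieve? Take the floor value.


XP = 250 * level^1.9, so level = (XP / 250)^(1/1.9)
= (50000 / 250)^(1/1.9)
= 200.0^0.5263
= 16.258
Floor: level = 16

level 16


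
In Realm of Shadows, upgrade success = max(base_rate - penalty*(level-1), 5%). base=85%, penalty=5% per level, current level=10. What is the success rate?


raw_rate = 85 - 5 * (10 - 1)
= 85 - 5 * 9
= 85 - 45
= 40
Apply floor: max(40, 5) = 40%

40%


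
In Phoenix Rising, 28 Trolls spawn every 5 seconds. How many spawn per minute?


Spawns per minute = count * (60 / interval)
= 28 * (60 / 5)
= 28 * 12.0
= 336.0

336.0 per minute


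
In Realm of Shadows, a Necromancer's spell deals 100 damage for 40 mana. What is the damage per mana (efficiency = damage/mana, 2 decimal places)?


Efficiency = damage / mana
= 100 / 40
= 2.50

2.50 dmg/mana


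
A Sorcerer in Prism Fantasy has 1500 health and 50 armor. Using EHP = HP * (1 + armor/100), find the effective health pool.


EHP = 1500 * (1 + 50/100)
= 1500 * (1 + 0.5)
= 1500 * 1.5
= 2250.0

2250.0 EHP


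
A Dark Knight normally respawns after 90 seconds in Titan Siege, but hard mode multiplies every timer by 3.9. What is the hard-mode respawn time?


Respawn time = base * multiplier
= 90 * 3.9
= 351.0 seconds

351.0 seconds


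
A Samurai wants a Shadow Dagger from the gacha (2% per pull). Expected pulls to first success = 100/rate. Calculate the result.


Expected pulls for a geometric distribution = 1/p = 100 / rate%
= 100 / 2
= 50.0

50.0 pulls


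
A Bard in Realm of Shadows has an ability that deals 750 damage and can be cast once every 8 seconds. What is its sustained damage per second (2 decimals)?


DPS = damage / cooldown
= 750 / 8
= 93.75

93.75 DPS


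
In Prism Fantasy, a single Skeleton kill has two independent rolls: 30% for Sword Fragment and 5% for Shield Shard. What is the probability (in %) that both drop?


For independent events, P(both) = P(A) * P(B)
= 30% * 5%
= 150 / 100 %
= 1.5%

1.5%


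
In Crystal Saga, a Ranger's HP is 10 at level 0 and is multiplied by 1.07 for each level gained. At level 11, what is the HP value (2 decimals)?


value = base * growth^level
= 10 * 1.07^11
= 10 * 2.104852
= 21.05

21.05 HP


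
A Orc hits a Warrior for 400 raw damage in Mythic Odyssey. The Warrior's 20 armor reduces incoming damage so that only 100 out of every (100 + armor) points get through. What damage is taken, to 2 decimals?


actual = 400 * 100 / (100 + 20)
= 400 * 100 / 120
= 40000 / 120
= 333.33

333.33 damage


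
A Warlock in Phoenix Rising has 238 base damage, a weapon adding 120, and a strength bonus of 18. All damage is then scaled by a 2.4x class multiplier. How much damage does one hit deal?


Sum base + weapon + str = 238 + 120 + 18 = 376
Multiply by 2.4:
376 * 2.4 = 902.4

902.4 damage


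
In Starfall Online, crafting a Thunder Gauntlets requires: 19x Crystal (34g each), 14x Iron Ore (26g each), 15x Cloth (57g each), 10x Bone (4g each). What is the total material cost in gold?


Cost breakdown:
  Crystal: 19 * 34 = 646
  Iron Ore: 14 * 26 = 364
  Cloth: 15 * 57 = 855
  Bone: 10 * 4 = 40
Total = 646 + 364 + 855 + 40 = 1905

1905 gold


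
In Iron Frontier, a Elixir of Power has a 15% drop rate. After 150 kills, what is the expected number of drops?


Expected drops = kills * (drop_rate / 100)
= 150 * (15 / 100)
= 150 * 0.15
= 22.5

22.5 drops


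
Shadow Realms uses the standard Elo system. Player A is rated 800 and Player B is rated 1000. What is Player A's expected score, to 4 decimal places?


Elo expected score: Ea = 1/(1 + 10^((Rb-Ra)/400))
Rb - Ra = 1000 - 800 = 200
(Rb-Ra)/400 = 200/400 = 0.5
10^0.5 = 3.162278
Ea = 1/(1 + 3.162278) = 1/4.162278 = 0.2403

0.2403


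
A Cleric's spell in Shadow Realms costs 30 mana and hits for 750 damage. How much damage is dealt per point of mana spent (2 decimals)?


Efficiency = damage / mana
= 750 / 30
= 25.00

25.00 dmg/mana


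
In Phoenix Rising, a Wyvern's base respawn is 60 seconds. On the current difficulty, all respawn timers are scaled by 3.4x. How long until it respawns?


Respawn time = base * multiplier
= 60 * 3.4
= 204.0 seconds

204.0 seconds


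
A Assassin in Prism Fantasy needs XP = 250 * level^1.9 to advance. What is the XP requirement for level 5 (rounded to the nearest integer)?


XP = 250 * level^1.9
Substitute level = 5:
XP = 250 * 5^1.9
= 250 * 21.2835
= 5321

5321 XP


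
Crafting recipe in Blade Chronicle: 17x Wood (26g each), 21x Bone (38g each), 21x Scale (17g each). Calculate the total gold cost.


Cost breakdown:
  Wood: 17 * 26 = 442
  Bone: 21 * 38 = 798
  Scale: 21 * 17 = 357
Total = 442 + 798 + 357 = 1597

1597 gold


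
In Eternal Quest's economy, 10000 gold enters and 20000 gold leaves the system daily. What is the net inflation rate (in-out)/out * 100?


Net gold = 10000 - 20000 = -10000
Inflation rate = net / sunk * 100 = -10000 / 20000 * 100
= -0.5 * 100
= -50.00%

-50.00%


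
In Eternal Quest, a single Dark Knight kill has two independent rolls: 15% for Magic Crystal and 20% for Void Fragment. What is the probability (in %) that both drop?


For independent events, P(both) = P(A) * P(B)
= 15% * 20%
= 300 / 100 %
= 3.0%

3.0%


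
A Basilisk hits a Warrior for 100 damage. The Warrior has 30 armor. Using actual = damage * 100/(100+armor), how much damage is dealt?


actual = 100 * 100 / (100 + 30)
= 100 * 100 / 130
= 10000 / 130
= 76.92

76.92 damage


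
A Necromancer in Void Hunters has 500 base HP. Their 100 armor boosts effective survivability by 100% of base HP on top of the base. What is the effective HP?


EHP = 500 * (1 + 100/100)
= 500 * (1 + 1.0)
= 500 * 2.0
= 1000.0

1000.0 EHP


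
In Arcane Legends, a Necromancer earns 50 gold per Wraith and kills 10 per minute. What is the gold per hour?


Gold per minute = 50 * 10 = 500
Gold per hour = 500 * 60 = 30000

30000 gold/hour


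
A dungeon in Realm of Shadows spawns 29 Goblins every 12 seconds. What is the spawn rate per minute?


Spawns per minute = count * (60 / interval)
= 29 * (60 / 12)
= 29 * 5.0
= 145.0

145.0 per minute


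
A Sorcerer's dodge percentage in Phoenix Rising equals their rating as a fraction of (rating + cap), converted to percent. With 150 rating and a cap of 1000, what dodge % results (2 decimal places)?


dodge% = 150 / (150 + 1000) * 100
= 150 / 1150 * 100
= 0.130435 * 100
= 13.04%

13.04%


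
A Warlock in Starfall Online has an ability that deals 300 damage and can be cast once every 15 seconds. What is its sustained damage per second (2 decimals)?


DPS = damage / cooldown
= 300 / 15
= 20.00

20.00 DPS


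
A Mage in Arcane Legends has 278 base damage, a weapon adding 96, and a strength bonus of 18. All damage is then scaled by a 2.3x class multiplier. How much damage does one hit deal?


Sum base + weapon + str = 278 + 96 + 18 = 392
Multiply by 2.3:
392 * 2.3 = 901.6

901.6 damage


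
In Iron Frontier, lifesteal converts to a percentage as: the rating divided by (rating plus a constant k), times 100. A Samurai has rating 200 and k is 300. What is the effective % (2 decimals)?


effective% = rating / (rating + k) * 100
= 200 / (200 + 300) * 100
= 200 / 500 * 100
= 0.4 * 100
= 40.00%

40.00%


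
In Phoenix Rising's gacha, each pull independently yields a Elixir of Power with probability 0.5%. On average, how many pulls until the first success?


Expected pulls for a geometric distribution = 1/p = 100 / rate%
= 100 / 0.5
= 200.0

200.0 pulls


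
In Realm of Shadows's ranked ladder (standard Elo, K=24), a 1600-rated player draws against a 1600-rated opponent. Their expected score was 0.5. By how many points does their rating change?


Elo update: delta = K * (S - Ea), where S = 0.5 (draws)
S - Ea = 0.5 - 0.5 = 0.0
Rating change = 24 * 0.0
= 0.00

0.00 rating points


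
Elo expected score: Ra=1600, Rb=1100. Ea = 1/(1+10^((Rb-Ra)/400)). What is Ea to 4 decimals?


Elo expected score: Ea = 1/(1 + 10^((Rb-Ra)/400))
Rb - Ra = 1100 - 1600 = -500
(Rb-Ra)/400 = -500/400 = -1.25
10^-1.25 = 0.056234
Ea = 1/(1 + 0.056234) = 1/1.056234 = 0.9468

0.9468


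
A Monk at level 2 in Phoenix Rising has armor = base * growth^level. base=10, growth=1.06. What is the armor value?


value = base * growth^level
= 10 * 1.06^2
= 10 * 1.1236
= 11.24

11.24 armor


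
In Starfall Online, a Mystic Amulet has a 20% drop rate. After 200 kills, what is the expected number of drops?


Expected drops = kills * (drop_rate / 100)
= 200 * (20 / 100)
= 200 * 0.2
= 40.0

40.0 drops


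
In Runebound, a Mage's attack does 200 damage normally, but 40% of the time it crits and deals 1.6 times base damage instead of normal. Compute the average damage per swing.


E[dmg] = base * (1 + crit_chance * (crit_mult - 1))
cc as decimal = 40/100 = 0.4
cm - 1 = 1.6 - 1 = 0.6
Bonus factor = 0.4 * 0.6 = 0.24
Total multiplier = 1 + 0.24 = 1.24
Expected damage = 200 * 1.24 = 248.00

248.00 damage


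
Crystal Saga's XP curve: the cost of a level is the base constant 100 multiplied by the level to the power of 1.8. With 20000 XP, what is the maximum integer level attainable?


XP = 100 * level^1.8, so level = (XP / 100)^(1/1.8)
= (20000 / 100)^(1/1.8)
= 200.0^0.5556
= 18.9824
Floor: level = 18

level 18


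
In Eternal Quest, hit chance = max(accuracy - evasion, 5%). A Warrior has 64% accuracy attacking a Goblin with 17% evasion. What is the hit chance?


accuracy - evasion = 64 - 17 = 47
Apply floor: max(47, 5) = 47
Hit chance = 47%

47%


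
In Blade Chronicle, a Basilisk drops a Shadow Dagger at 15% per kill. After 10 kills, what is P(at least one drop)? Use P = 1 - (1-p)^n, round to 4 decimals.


P(at least one) = 1 - P(none) = 1 - (1-p)^n
p = 15/100 = 0.15
1 - p = 0.85
(1 - p)^10 = 0.85^10 = 0.196874
P(at least one) = 1 - 0.196874 = 0.8031

0.8031


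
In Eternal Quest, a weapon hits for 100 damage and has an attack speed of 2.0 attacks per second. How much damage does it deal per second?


DPS = damage * attack_speed
= 100 * 2.0
= 200.0

200.0 DPS


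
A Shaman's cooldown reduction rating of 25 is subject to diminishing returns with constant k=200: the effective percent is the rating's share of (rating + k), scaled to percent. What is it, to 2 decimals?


effective% = rating / (rating + k) * 100
= 25 / (25 + 200) * 100
= 25 / 225 * 100
= 0.111111 * 100
= 11.11%

11.11%


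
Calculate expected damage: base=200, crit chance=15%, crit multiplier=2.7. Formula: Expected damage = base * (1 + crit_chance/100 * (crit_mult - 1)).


E[dmg] = base * (1 + crit_chance * (crit_mult - 1))
cc as decimal = 15/100 = 0.15
cm - 1 = 2.7 - 1 = 1.7
Bonus factor = 0.15 * 1.7 = 0.255
Total multiplier = 1 + 0.255 = 1.255
Expected damage = 200 * 1.255 = 251.00

251.00 damage


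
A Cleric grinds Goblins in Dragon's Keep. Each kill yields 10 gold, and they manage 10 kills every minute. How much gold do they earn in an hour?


Gold per minute = 10 * 10 = 100
Gold per hour = 100 * 60 = 6000

6000 gold/hour


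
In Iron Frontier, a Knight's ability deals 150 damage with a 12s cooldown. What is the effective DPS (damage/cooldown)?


DPS = damage / cooldown
= 150 / 12
= 12.50

12.50 DPS


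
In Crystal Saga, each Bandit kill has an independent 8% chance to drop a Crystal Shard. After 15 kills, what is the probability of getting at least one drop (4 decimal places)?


P(at least one) = 1 - P(none) = 1 - (1-p)^n
p = 8/100 = 0.08
1 - p = 0.92
(1 - p)^15 = 0.92^15 = 0.286297
P(at least one) = 1 - 0.286297 = 0.7137

0.7137


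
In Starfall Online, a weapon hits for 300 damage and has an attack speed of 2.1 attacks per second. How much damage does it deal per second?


DPS = damage * attack_speed
= 300 * 2.1
= 630.0

630.0 DPS


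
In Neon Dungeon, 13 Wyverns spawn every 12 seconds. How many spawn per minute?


Spawns per minute = count * (60 / interval)
= 13 * (60 / 12)
= 13 * 5.0
= 65.0

65.0 per minute


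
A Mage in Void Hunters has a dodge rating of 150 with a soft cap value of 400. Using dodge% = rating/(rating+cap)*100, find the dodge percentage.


dodge% = 150 / (150 + 400) * 100
= 150 / 550 * 100
= 0.272727 * 100
= 27.27%

27.27%


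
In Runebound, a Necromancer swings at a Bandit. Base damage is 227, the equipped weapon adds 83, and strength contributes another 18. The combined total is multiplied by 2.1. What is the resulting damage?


Sum base + weapon + str = 227 + 83 + 18 = 328
Multiply by 2.1:
328 * 2.1 = 688.8

688.8 damage


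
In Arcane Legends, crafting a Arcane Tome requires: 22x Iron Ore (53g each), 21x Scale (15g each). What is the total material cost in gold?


Cost breakdown:
  Iron Ore: 22 * 53 = 1166
  Scale: 21 * 15 = 315
Total = 1166 + 315 = 1481

1481 gold


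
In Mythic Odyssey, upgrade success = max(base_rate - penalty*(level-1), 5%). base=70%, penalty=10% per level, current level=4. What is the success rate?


raw_rate = 70 - 10 * (4 - 1)
= 70 - 10 * 3
= 70 - 30
= 40
Apply floor: max(40, 5) = 40%

40%


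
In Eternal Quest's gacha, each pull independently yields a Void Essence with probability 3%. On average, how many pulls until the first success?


Expected pulls for a geometric distribution = 1/p = 100 / rate%
= 100 / 3
= 33.33

33.33 pulls


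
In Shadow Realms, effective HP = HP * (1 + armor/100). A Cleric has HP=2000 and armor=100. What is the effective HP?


EHP = 2000 * (1 + 100/100)
= 2000 * (1 + 1.0)
= 2000 * 2.0
= 4000.0

4000.0 EHP


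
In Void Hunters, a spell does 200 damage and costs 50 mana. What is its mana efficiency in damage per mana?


Efficiency = damage / mana
= 200 / 50
= 4.00

4.00 dmg/mana


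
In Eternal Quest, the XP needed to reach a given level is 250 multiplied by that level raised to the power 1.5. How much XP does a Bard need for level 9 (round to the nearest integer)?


XP = 250 * level^1.5
Substitute level = 9:
XP = 250 * 9^1.5
= 250 * 27.0
= 6750

6750 XP


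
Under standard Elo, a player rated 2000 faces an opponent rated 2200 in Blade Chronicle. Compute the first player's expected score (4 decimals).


Elo expected score: Ea = 1/(1 + 10^((Rb-Ra)/400))
Rb - Ra = 2200 - 2000 = 200
(Rb-Ra)/400 = 200/400 = 0.5
10^0.5 = 3.162278
Ea = 1/(1 + 3.162278) = 1/4.162278 = 0.2403

0.2403


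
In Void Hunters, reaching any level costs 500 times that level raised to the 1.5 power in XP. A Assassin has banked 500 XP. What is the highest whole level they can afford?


XP = 500 * level^1.5, so level = (XP / 500)^(1/1.5)
= (500 / 500)^(1/1.5)
= 1.0^0.6667
= 1.0
Floor: level = 1

level 1


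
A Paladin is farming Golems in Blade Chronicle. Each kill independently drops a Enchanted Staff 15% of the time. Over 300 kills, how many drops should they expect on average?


Expected drops = kills * (drop_rate / 100)
= 300 * (15 / 100)
= 300 * 0.15
= 45.0

45.0 drops


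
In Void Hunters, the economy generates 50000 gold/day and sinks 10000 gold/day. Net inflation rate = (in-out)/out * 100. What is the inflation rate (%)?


Net gold = 50000 - 10000 = 40000
Inflation rate = net / sunk * 100 = 40000 / 10000 * 100
= 4.0 * 100
= 400.00%

400.00%


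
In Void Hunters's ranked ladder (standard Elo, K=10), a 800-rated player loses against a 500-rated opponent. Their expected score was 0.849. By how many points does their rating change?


Elo update: delta = K * (S - Ea), where S = 0 (loses)
S - Ea = 0 - 0.849 = -0.849
Rating change = 10 * -0.849
= -8.49

-8.49 rating points


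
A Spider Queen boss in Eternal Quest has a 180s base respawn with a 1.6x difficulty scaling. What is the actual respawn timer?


Respawn time = base * multiplier
= 180 * 1.6
= 288.0 seconds

288.0 seconds


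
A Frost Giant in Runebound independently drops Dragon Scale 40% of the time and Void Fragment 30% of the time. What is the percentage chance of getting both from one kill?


For independent events, P(both) = P(A) * P(B)
= 40% * 30%
= 1200 / 100 %
= 12.0%

12.0%


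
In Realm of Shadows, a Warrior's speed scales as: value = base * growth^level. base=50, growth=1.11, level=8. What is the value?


value = base * growth^level
= 50 * 1.11^8
= 50 * 2.304538
= 115.23

115.23 speed


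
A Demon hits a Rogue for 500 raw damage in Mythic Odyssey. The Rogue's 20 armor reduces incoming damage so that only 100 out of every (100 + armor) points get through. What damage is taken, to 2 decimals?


actual = 500 * 100 / (100 + 20)
= 500 * 100 / 120
= 50000 / 120
= 416.67

416.67 damage


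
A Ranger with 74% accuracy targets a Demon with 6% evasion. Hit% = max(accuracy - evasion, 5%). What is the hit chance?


accuracy - evasion = 74 - 6 = 68
Apply floor: max(68, 5) = 68
Hit chance = 68%

68%


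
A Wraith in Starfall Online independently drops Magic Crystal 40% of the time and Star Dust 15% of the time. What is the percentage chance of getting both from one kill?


For independent events, P(both) = P(A) * P(B)
= 40% * 15%
= 600 / 100 %
= 6.0%

6.0%


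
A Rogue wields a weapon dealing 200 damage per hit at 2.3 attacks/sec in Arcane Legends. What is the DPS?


DPS = damage * attack_speed
= 200 * 2.3
= 460.0

460.0 DPS


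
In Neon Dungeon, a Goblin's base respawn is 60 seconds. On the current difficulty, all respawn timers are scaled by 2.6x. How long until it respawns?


Respawn time = base * multiplier
= 60 * 2.6
= 156.0 seconds

156.0 seconds


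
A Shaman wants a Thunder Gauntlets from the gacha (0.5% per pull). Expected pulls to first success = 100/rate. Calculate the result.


Expected pulls for a geometric distribution = 1/p = 100 / rate%
= 100 / 0.5
= 200.0

200.0 pulls


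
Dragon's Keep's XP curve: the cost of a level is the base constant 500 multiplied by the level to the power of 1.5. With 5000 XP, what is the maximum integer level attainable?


XP = 500 * level^1.5, so level = (XP / 500)^(1/1.5)
= (5000 / 500)^(1/1.5)
= 10.0^0.6667
= 4.6416
Floor: level = 4

level 4


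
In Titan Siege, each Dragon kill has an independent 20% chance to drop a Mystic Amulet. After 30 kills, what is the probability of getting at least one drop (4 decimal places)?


P(at least one) = 1 - P(none) = 1 - (1-p)^n
p = 20/100 = 0.2
1 - p = 0.8
(1 - p)^30 = 0.8^30 = 0.001238
P(at least one) = 1 - 0.001238 = 0.9988

0.9988


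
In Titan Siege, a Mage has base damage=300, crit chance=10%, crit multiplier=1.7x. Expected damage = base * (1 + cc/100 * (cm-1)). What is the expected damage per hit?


E[dmg] = base * (1 + crit_chance * (crit_mult - 1))
cc as decimal = 10/100 = 0.1
cm - 1 = 1.7 - 1 = 0.7
Bonus factor = 0.1 * 0.7 = 0.07
Total multiplier = 1 + 0.07 = 1.07
Expected damage = 300 * 1.07 = 321.00

321.00 damage


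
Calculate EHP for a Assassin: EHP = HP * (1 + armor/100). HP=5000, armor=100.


EHP = 5000 * (1 + 100/100)
= 5000 * (1 + 1.0)
= 5000 * 2.0
= 10000.0

10000.0 EHP


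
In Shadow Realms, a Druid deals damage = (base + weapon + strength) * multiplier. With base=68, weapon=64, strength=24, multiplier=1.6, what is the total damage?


Sum base + weapon + str = 68 + 64 + 24 = 156
Multiply by 1.6:
156 * 1.6 = 249.6

249.6 damage


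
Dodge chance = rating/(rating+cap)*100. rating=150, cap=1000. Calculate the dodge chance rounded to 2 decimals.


dodge% = 150 / (150 + 1000) * 100
= 150 / 1150 * 100
= 0.130435 * 100
= 13.04%

13.04%


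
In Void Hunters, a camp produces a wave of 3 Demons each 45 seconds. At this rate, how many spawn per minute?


Spawns per minute = count * (60 / interval)
= 3 * (60 / 45)
= 3 * 1.3333
= 4.0

4.0 per minute


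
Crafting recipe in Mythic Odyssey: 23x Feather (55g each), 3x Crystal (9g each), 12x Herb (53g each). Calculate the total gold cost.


Cost breakdown:
  Feather: 23 * 55 = 1265
  Crystal: 3 * 9 = 27
  Herb: 12 * 53 = 636
Total = 1265 + 27 + 636 = 1928

1928 gold


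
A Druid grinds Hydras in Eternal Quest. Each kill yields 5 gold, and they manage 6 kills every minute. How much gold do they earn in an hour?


Gold per minute = 5 * 6 = 30
Gold per hour = 30 * 60 = 1800

1800 gold/hour


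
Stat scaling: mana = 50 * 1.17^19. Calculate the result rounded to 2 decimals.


value = base * growth^level
= 50 * 1.17^19
= 50 * 19.748375
= 987.42

987.42 mana


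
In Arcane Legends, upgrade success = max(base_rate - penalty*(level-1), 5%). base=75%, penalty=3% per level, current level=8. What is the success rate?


raw_rate = 75 - 3 * (8 - 1)
= 75 - 3 * 7
= 75 - 21
= 54
Apply floor: max(54, 5) = 54%

54%


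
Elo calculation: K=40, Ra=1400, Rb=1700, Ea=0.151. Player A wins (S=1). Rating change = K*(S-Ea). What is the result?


Elo update: delta = K * (S - Ea), where S = 1 (wins)
S - Ea = 1 - 0.151 = 0.849
Rating change = 40 * 0.849
= 33.96

33.96 rating points


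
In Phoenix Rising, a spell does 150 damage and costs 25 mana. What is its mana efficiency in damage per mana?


Efficiency = damage / mana
= 150 / 25
= 6.00

6.00 dmg/mana


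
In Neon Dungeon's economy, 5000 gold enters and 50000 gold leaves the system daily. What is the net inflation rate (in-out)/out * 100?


Net gold = 5000 - 50000 = -45000
Inflation rate = net / sunk * 100 = -45000 / 50000 * 100
= -0.9 * 100
= -90.00%

-90.00%


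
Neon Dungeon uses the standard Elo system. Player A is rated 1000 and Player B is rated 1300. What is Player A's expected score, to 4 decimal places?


Elo expected score: Ea = 1/(1 + 10^((Rb-Ra)/400))
Rb - Ra = 1300 - 1000 = 300
(Rb-Ra)/400 = 300/400 = 0.75
10^0.75 = 5.623413
Ea = 1/(1 + 5.623413) = 1/6.623413 = 0.1510

0.1510


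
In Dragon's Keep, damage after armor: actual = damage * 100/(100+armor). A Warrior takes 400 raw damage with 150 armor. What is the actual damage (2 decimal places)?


actual = 400 * 100 / (100 + 150)
= 400 * 100 / 250
= 40000 / 250
= 160.00

160.00 damage


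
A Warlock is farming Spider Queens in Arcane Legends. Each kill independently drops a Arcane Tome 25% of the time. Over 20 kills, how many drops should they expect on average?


Expected drops = kills * (drop_rate / 100)
= 20 * (25 / 100)
= 20 * 0.25
= 5.0

5.0 drops


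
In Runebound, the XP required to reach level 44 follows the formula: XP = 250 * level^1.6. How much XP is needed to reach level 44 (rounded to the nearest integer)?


XP = 250 * level^1.6
Substitute level = 44:
XP = 250 * 44^1.6
= 250 * 426.1125
= 106528

106528 XP


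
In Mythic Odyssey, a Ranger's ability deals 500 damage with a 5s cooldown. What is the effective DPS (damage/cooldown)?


DPS = damage / cooldown
= 500 / 5
= 100.00

100.00 DPS


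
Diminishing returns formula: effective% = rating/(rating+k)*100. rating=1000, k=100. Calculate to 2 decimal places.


effective% = rating / (rating + k) * 100
= 1000 / (1000 + 100) * 100
= 1000 / 1100 * 100
= 0.909091 * 100
= 90.91%

90.91%


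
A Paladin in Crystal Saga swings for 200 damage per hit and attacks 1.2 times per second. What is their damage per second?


DPS = damage * attack_speed
= 200 * 1.2
= 240.0

240.0 DPS


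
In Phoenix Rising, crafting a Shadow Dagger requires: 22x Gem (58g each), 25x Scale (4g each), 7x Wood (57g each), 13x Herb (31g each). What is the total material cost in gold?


Cost breakdown:
  Gem: 22 * 58 = 1276
  Scale: 25 * 4 = 100
  Wood: 7 * 57 = 399
  Herb: 13 * 31 = 403
Total = 1276 + 100 + 399 + 403 = 2178

2178 gold


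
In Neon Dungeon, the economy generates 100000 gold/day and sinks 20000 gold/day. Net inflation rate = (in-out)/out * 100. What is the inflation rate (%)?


Net gold = 100000 - 20000 = 80000
Inflation rate = net / sunk * 100 = 80000 / 20000 * 100
= 4.0 * 100
= 400.00%

400.00%


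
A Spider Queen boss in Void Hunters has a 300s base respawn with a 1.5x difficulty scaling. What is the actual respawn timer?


Respawn time = base * multiplier
= 300 * 1.5
= 450.0 seconds

450.0 seconds


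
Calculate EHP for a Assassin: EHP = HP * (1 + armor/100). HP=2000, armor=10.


EHP = 2000 * (1 + 10/100)
= 2000 * (1 + 0.1)
= 2000 * 1.1
= 2200.0

2200.0 EHP


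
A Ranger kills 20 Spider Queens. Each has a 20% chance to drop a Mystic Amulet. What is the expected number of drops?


Expected drops = kills * (drop_rate / 100)
= 20 * (20 / 100)
= 20 * 0.2
= 4.0

4.0 drops


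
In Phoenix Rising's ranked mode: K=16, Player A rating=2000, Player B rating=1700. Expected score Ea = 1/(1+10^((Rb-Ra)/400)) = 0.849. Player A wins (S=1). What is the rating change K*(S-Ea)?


Elo update: delta = K * (S - Ea), where S = 1 (wins)
S - Ea = 1 - 0.849 = 0.151
Rating change = 16 * 0.151
= 2.42

2.42 rating points


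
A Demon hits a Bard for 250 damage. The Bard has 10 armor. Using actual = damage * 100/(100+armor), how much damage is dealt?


actual = 250 * 100 / (100 + 10)
= 250 * 100 / 110
= 25000 / 110
= 227.27

227.27 damage


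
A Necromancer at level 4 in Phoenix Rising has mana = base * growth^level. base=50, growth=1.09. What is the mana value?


value = base * growth^level
= 50 * 1.09^4
= 50 * 1.411582
= 70.58

70.58 mana


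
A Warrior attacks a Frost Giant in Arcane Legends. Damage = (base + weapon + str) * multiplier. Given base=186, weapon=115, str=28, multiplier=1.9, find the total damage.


Sum base + weapon + str = 186 + 115 + 28 = 329
Multiply by 1.9:
329 * 1.9 = 625.1

625.1 damage


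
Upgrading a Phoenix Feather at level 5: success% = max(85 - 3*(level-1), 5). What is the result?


raw_rate = 85 - 3 * (5 - 1)
= 85 - 3 * 4
= 85 - 12
= 73
Apply floor: max(73, 5) = 73%

73%


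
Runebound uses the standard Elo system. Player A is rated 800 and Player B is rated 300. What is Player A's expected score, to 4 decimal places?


Elo expected score: Ea = 1/(1 + 10^((Rb-Ra)/400))
Rb - Ra = 300 - 800 = -500
(Rb-Ra)/400 = -500/400 = -1.25
10^-1.25 = 0.056234
Ea = 1/(1 + 0.056234) = 1/1.056234 = 0.9468

0.9468


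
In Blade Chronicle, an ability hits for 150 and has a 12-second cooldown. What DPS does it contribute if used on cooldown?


DPS = damage / cooldown
= 150 / 12
= 12.50

12.50 DPS


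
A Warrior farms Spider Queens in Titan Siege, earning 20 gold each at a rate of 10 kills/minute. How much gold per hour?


Gold per minute = 20 * 10 = 200
Gold per hour = 200 * 60 = 12000

12000 gold/hour


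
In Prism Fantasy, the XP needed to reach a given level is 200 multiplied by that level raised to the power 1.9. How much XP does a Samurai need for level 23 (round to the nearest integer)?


XP = 200 * level^1.9
Substitute level = 23:
XP = 200 * 23^1.9
= 200 * 386.6187
= 77324

77324 XP


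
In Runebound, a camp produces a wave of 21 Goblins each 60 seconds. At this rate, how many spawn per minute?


Spawns per minute = count * (60 / interval)
= 21 * (60 / 60)
= 21 * 1.0
= 21.0

21.0 per minute


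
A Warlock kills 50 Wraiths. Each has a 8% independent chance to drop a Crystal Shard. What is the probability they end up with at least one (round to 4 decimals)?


P(at least one) = 1 - P(none) = 1 - (1-p)^n
p = 8/100 = 0.08
1 - p = 0.92
(1 - p)^50 = 0.92^50 = 0.015466
P(at least one) = 1 - 0.015466 = 0.9845

0.9845
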